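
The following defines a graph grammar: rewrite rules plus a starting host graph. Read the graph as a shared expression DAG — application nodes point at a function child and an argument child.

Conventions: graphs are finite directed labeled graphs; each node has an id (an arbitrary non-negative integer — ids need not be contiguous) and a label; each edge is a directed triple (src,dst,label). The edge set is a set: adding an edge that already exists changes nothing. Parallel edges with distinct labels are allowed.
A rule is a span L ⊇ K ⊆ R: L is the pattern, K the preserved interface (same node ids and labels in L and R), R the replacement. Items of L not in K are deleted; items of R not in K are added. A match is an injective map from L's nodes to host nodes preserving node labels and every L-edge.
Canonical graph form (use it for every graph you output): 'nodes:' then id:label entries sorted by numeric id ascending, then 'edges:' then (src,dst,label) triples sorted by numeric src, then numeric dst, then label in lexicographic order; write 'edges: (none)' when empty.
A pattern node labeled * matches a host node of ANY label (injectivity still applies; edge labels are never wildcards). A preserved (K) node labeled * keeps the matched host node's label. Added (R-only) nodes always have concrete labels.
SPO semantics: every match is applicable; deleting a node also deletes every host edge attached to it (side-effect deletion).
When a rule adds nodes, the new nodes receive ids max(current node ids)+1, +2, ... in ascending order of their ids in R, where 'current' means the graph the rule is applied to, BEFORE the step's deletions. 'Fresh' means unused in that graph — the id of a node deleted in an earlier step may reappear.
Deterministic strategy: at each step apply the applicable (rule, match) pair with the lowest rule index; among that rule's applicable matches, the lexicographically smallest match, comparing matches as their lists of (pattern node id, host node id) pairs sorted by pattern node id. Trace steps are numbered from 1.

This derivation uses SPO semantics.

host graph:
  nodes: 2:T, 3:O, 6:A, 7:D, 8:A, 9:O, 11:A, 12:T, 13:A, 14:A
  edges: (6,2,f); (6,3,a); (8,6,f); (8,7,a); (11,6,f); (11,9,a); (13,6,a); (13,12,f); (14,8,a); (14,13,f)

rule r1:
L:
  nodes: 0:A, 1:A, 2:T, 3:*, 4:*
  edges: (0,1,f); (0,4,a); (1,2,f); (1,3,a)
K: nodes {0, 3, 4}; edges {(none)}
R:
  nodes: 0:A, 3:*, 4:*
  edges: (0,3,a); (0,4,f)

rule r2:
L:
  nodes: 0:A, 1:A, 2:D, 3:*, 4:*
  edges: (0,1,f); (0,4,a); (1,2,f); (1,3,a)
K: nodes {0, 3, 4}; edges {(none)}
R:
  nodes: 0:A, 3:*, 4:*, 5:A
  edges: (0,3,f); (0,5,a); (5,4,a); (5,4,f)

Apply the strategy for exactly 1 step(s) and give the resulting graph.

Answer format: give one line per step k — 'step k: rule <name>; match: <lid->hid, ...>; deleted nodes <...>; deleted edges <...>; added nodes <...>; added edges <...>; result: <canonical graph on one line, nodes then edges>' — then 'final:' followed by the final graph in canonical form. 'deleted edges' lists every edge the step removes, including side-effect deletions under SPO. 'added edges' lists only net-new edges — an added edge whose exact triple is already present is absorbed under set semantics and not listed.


step 1: rule r1; match: 0->8, 1->6, 2->2, 3->3, 4->7; deleted nodes 2, 6; deleted edges (6,2,f); (6,3,a); (8,6,f); (8,7,a); (11,6,f); (13,6,a); added nodes (none); added edges (8,3,a); (8,7,f); result: nodes: 3:O, 7:D, 8:A, 9:O, 11:A, 12:T, 13:A, 14:A edges: (8,3,a); (8,7,f); (11,9,a); (13,12,f); (14,8,a); (14,13,f)
final:
nodes: 3:O, 7:D, 8:A, 9:O, 11:A, 12:T, 13:A, 14:A
edges: (8,3,a); (8,7,f); (11,9,a); (13,12,f); (14,8,a); (14,13,f)


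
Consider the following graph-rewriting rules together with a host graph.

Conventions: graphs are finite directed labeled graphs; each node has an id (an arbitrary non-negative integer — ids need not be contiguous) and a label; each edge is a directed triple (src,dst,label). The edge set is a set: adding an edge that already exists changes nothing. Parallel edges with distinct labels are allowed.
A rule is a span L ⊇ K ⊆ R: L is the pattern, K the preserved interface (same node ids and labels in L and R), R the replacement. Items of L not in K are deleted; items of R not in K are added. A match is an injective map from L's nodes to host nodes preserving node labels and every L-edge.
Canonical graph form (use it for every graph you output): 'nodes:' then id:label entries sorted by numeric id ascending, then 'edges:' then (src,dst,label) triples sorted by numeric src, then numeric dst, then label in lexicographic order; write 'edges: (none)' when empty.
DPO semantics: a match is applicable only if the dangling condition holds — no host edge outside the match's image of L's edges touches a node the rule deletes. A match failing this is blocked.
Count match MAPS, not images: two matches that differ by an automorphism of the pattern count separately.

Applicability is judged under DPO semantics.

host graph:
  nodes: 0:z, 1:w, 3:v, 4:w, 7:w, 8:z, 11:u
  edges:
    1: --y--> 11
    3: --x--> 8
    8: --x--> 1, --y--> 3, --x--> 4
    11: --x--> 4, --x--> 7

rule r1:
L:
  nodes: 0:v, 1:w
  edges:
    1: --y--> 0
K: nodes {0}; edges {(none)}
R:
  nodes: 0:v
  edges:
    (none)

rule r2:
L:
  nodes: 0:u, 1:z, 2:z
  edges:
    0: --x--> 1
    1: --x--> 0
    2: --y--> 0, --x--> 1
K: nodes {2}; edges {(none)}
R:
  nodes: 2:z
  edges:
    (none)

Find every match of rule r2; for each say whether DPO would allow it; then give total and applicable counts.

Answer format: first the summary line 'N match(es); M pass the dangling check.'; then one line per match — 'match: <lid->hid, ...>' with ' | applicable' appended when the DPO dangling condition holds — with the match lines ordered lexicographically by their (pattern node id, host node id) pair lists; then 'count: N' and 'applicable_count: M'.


0 match(es); 0 pass the dangling check.
count: 0
applicable_count: 0


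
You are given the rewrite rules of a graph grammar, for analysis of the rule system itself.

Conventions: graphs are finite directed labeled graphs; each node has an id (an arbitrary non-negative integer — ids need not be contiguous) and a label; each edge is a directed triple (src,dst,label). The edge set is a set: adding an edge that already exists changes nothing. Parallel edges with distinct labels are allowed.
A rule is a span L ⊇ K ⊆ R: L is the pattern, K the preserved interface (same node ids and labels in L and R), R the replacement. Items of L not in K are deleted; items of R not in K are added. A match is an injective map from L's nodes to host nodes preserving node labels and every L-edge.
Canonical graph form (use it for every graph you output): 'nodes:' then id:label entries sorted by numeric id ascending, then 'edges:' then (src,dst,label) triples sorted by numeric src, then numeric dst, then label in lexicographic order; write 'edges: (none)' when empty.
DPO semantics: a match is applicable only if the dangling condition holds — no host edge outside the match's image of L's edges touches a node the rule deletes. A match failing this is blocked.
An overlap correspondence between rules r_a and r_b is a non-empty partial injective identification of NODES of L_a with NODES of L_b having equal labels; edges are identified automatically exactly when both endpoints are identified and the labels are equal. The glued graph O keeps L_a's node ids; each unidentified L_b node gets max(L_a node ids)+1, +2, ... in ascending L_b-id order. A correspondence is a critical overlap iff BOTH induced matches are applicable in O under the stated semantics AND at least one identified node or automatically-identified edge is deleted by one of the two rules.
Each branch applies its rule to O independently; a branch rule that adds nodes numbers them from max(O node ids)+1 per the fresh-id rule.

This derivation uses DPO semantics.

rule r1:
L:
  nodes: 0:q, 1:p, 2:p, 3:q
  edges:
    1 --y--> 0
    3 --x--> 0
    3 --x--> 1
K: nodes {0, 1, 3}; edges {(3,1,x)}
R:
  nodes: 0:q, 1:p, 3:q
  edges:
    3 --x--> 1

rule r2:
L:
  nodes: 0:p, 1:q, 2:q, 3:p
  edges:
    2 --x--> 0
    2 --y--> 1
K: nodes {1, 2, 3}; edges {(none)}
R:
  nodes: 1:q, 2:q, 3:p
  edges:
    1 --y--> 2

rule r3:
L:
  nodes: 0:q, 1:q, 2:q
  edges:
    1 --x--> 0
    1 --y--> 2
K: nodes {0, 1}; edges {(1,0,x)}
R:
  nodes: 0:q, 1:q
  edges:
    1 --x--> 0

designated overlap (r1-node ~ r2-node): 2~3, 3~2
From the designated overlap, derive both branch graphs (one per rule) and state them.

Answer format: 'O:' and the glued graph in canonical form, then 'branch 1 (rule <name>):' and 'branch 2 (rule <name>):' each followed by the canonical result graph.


O:
nodes: 0:q, 1:p, 2:p, 3:q, 4:p, 5:q
edges: (1,0,y); (3,0,x); (3,1,x); (3,4,x); (3,5,y)
branch 1 (rule r1):
nodes: 0:q, 1:p, 3:q, 4:p, 5:q
edges: (3,1,x); (3,4,x); (3,5,y)
branch 2 (rule r2):
nodes: 0:q, 1:p, 2:p, 3:q, 5:q
edges: (1,0,y); (3,0,x); (3,1,x); (5,3,y)


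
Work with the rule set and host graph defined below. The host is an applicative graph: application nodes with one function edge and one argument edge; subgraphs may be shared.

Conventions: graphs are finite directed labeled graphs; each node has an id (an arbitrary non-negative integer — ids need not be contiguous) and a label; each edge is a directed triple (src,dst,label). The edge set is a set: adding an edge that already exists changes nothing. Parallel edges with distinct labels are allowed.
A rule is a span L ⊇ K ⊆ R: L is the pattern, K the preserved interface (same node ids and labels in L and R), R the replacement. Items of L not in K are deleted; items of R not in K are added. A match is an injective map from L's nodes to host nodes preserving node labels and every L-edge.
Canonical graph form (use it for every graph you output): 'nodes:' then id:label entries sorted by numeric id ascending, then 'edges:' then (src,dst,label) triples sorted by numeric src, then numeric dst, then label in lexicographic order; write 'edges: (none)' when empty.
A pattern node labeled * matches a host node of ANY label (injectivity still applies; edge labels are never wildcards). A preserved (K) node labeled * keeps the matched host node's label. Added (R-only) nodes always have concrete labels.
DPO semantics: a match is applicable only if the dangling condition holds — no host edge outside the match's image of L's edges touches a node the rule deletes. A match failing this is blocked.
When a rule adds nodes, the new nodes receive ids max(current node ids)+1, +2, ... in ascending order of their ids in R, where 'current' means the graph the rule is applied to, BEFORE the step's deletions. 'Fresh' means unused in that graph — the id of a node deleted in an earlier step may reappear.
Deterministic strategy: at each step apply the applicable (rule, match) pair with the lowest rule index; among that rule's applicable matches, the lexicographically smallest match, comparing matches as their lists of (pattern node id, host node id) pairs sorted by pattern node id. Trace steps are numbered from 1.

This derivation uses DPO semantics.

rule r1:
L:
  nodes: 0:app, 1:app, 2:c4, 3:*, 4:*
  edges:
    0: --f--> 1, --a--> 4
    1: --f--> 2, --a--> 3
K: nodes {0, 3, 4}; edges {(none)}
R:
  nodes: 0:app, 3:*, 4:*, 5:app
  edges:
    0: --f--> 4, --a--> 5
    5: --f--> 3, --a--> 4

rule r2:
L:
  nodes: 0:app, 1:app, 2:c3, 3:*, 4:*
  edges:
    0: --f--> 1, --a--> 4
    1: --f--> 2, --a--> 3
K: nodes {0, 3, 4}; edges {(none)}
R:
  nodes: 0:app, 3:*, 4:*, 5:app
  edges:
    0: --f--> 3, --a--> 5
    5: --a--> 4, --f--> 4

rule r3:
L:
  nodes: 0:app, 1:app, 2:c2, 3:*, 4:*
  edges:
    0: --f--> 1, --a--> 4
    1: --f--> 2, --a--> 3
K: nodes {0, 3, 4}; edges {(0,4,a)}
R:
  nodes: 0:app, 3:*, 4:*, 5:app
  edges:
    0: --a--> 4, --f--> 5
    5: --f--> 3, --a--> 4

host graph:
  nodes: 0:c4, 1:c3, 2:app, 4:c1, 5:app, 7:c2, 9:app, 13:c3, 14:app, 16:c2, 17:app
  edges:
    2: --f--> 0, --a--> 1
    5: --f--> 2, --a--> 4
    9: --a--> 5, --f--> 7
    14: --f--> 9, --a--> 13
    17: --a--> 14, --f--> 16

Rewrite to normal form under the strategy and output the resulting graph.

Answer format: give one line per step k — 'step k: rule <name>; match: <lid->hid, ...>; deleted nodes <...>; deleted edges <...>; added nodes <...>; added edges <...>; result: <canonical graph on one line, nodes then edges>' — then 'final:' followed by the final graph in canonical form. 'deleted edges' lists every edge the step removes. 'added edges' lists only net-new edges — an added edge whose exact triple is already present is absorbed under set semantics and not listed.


step 1: rule r1; match: 0->5, 1->2, 2->0, 3->1, 4->4; deleted nodes 0, 2; deleted edges (2,0,f); (2,1,a); (5,2,f); (5,4,a); added nodes 18; added edges (5,4,f); (5,18,a); (18,1,f); (18,4,a); result: nodes: 1:c3, 4:c1, 5:app, 7:c2, 9:app, 13:c3, 14:app, 16:c2, 17:app, 18:app edges: (5,4,f); (5,18,a); (9,5,a); (9,7,f); (14,9,f); (14,13,a); (17,14,a); (17,16,f); (18,1,f); (18,4,a)
step 2: rule r3; match: 0->14, 1->9, 2->7, 3->5, 4->13; deleted nodes 7, 9; deleted edges (9,5,a); (9,7,f); (14,9,f); added nodes 19; added edges (14,19,f); (19,5,f); (19,13,a); result: nodes: 1:c3, 4:c1, 5:app, 13:c3, 14:app, 16:c2, 17:app, 18:app, 19:app edges: (5,4,f); (5,18,a); (14,13,a); (14,19,f); (17,14,a); (17,16,f); (18,1,f); (18,4,a); (19,5,f); (19,13,a)
final:
nodes: 1:c3, 4:c1, 5:app, 13:c3, 14:app, 16:c2, 17:app, 18:app, 19:app
edges: (5,4,f); (5,18,a); (14,13,a); (14,19,f); (17,14,a); (17,16,f); (18,1,f); (18,4,a); (19,5,f); (19,13,a)


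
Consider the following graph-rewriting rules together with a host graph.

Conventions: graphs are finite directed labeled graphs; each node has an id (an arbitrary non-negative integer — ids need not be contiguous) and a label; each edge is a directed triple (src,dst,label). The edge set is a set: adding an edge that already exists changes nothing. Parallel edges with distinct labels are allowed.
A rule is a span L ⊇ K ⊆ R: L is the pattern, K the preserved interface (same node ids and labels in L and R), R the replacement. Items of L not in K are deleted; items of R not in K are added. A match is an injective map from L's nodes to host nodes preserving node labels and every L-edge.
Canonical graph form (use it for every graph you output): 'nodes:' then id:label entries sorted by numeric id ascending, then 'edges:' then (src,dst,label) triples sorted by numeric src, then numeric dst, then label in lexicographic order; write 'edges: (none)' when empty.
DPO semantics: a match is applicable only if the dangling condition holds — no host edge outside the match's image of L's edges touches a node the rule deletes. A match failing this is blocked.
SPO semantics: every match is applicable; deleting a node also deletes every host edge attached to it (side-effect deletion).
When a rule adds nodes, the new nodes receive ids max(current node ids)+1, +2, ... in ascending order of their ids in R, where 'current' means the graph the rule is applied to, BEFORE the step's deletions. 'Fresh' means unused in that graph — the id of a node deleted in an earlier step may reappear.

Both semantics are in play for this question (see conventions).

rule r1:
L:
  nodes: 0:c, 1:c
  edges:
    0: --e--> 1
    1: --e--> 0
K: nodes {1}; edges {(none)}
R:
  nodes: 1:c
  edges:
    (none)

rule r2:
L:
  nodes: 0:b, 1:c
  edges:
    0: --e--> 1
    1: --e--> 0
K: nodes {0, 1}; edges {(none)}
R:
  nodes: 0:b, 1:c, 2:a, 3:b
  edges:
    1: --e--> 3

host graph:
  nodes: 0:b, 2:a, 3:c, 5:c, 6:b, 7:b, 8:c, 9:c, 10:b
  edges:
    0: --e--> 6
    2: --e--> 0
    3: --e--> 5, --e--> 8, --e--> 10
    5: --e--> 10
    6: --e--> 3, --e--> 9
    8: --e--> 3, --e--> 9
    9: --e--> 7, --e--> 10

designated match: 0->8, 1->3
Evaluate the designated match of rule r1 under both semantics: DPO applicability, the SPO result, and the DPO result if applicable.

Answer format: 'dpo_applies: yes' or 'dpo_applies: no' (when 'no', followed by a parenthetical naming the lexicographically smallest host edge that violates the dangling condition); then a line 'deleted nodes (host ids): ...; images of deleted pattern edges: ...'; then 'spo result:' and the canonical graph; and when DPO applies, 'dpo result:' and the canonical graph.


dpo_applies: no
(the rule deletes node 8, which keeps host edge (8,9,e) outside the match image — the dangling condition fails, DPO blocks; SPO proceeds and side-deletes such edges)
deleted nodes (host ids): 8; images of deleted pattern edges: (3,8,e); (8,3,e)
spo result:
nodes: 0:b, 2:a, 3:c, 5:c, 6:b, 7:b, 9:c, 10:b
edges: (0,6,e); (2,0,e); (3,5,e); (3,10,e); (5,10,e); (6,3,e); (6,9,e); (9,7,e); (9,10,e)


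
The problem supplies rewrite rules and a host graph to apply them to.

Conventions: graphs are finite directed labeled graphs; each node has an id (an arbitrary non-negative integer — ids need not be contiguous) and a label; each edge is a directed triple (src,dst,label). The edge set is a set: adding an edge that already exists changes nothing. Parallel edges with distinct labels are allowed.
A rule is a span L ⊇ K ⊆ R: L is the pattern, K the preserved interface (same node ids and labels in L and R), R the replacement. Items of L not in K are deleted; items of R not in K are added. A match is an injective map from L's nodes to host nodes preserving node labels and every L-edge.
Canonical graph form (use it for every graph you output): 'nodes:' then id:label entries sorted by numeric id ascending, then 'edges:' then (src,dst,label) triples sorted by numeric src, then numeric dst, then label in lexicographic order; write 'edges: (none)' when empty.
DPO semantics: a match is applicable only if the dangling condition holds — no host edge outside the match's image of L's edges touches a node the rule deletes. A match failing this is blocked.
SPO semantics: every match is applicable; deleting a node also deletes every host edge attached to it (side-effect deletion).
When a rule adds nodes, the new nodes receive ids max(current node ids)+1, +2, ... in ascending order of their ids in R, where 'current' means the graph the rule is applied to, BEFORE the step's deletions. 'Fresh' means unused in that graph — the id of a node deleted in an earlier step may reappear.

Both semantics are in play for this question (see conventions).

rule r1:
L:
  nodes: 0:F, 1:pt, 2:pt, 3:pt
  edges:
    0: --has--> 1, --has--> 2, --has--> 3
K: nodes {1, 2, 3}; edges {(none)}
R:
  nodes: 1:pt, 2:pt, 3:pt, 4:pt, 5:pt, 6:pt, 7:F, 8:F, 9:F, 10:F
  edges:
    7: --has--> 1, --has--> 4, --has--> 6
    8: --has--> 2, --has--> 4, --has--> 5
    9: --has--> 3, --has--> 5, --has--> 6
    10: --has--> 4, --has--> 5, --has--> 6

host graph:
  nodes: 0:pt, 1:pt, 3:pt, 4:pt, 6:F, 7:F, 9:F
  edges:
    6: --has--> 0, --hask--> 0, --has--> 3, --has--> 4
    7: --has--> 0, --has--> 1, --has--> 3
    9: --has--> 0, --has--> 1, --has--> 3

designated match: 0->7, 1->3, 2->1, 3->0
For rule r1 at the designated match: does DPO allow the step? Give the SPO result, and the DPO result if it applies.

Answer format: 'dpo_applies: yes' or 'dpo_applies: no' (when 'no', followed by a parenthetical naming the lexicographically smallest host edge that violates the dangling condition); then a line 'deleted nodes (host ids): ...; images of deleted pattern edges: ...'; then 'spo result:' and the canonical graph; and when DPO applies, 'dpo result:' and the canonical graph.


dpo_applies: yes
deleted nodes (host ids): 7; images of deleted pattern edges: (7,0,has); (7,1,has); (7,3,has)
spo result:
nodes: 0:pt, 1:pt, 3:pt, 4:pt, 6:F, 9:F, 10:pt, 11:pt, 12:pt, 13:F, 14:F, 15:F, 16:F
edges: (6,0,has); (6,0,hask); (6,3,has); (6,4,has); (9,0,has); (9,1,has); (9,3,has); (13,3,has); (13,10,has); (13,12,has); (14,1,has); (14,10,has); (14,11,has); (15,0,has); (15,11,has); (15,12,has); (16,10,has); (16,11,has); (16,12,has)
dpo result:
nodes: 0:pt, 1:pt, 3:pt, 4:pt, 6:F, 9:F, 10:pt, 11:pt, 12:pt, 13:F, 14:F, 15:F, 16:F
edges: (6,0,has); (6,0,hask); (6,3,has); (6,4,has); (9,0,has); (9,1,has); (9,3,has); (13,3,has); (13,10,has); (13,12,has); (14,1,has); (14,10,has); (14,11,has); (15,0,has); (15,11,has); (15,12,has); (16,10,has); (16,11,has); (16,12,has)


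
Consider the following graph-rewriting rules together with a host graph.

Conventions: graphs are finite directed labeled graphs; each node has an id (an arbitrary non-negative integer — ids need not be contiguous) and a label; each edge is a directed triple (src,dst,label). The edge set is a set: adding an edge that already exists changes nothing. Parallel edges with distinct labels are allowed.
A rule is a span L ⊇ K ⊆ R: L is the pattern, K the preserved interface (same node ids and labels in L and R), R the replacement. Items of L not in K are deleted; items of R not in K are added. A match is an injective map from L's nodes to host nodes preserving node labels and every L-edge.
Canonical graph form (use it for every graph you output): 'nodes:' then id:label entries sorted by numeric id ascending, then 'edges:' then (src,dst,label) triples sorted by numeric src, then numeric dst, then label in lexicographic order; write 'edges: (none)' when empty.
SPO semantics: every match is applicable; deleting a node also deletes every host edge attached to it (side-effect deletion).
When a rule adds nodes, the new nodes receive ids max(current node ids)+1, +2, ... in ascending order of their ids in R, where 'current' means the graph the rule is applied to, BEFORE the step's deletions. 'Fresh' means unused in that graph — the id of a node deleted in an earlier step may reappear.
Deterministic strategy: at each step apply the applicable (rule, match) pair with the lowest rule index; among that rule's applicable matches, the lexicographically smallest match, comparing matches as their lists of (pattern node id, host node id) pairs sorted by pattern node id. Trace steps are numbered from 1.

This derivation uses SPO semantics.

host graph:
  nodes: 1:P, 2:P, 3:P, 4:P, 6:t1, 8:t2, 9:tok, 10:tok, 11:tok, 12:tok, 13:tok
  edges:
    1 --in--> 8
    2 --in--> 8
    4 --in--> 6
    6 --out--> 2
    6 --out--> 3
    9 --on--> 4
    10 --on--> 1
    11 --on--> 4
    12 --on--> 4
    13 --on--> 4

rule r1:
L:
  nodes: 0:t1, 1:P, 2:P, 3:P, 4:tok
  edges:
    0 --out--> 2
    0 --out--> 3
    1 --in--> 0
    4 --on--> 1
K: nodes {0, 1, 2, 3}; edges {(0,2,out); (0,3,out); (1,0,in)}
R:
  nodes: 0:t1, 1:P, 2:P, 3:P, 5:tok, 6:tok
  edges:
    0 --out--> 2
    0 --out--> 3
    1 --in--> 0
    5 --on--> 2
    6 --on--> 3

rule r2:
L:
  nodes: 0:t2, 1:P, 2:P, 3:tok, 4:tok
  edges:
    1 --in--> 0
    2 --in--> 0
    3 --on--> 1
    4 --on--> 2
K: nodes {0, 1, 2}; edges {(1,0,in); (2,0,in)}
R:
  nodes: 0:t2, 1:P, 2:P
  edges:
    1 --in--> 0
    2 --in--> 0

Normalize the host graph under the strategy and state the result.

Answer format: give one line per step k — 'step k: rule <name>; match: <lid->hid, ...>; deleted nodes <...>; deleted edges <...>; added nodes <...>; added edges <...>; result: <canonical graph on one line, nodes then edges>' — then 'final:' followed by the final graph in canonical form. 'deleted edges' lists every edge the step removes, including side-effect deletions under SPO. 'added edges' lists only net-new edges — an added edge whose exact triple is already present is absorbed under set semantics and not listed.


step 1: rule r1; match: 0->6, 1->4, 2->2, 3->3, 4->9; deleted nodes 9; deleted edges (9,4,on); added nodes 14, 15; added edges (14,2,on); (15,3,on); result: nodes: 1:P, 2:P, 3:P, 4:P, 6:t1, 8:t2, 10:tok, 11:tok, 12:tok, 13:tok, 14:tok, 15:tok edges: (1,8,in); (2,8,in); (4,6,in); (6,2,out); (6,3,out); (10,1,on); (11,4,on); (12,4,on); (13,4,on); (14,2,on); (15,3,on)
step 2: rule r1; match: 0->6, 1->4, 2->2, 3->3, 4->11; deleted nodes 11; deleted edges (11,4,on); added nodes 16, 17; added edges (16,2,on); (17,3,on); result: nodes: 1:P, 2:P, 3:P, 4:P, 6:t1, 8:t2, 10:tok, 12:tok, 13:tok, 14:tok, 15:tok, 16:tok, 17:tok edges: (1,8,in); (2,8,in); (4,6,in); (6,2,out); (6,3,out); (10,1,on); (12,4,on); (13,4,on); (14,2,on); (15,3,on); (16,2,on); (17,3,on)
step 3: rule r1; match: 0->6, 1->4, 2->2, 3->3, 4->12; deleted nodes 12; deleted edges (12,4,on); added nodes 18, 19; added edges (18,2,on); (19,3,on); result: nodes: 1:P, 2:P, 3:P, 4:P, 6:t1, 8:t2, 10:tok, 13:tok, 14:tok, 15:tok, 16:tok, 17:tok, 18:tok, 19:tok edges: (1,8,in); (2,8,in); (4,6,in); (6,2,out); (6,3,out); (10,1,on); (13,4,on); (14,2,on); (15,3,on); (16,2,on); (17,3,on); (18,2,on); (19,3,on)
step 4: rule r1; match: 0->6, 1->4, 2->2, 3->3, 4->13; deleted nodes 13; deleted edges (13,4,on); added nodes 20, 21; added edges (20,2,on); (21,3,on); result: nodes: 1:P, 2:P, 3:P, 4:P, 6:t1, 8:t2, 10:tok, 14:tok, 15:tok, 16:tok, 17:tok, 18:tok, 19:tok, 20:tok, 21:tok edges: (1,8,in); (2,8,in); (4,6,in); (6,2,out); (6,3,out); (10,1,on); (14,2,on); (15,3,on); (16,2,on); (17,3,on); (18,2,on); (19,3,on); (20,2,on); (21,3,on)
step 5: rule r2; match: 0->8, 1->1, 2->2, 3->10, 4->14; deleted nodes 10, 14; deleted edges (10,1,on); (14,2,on); added nodes (none); added edges (none); result: nodes: 1:P, 2:P, 3:P, 4:P, 6:t1, 8:t2, 15:tok, 16:tok, 17:tok, 18:tok, 19:tok, 20:tok, 21:tok edges: (1,8,in); (2,8,in); (4,6,in); (6,2,out); (6,3,out); (15,3,on); (16,2,on); (17,3,on); (18,2,on); (19,3,on); (20,2,on); (21,3,on)
final:
nodes: 1:P, 2:P, 3:P, 4:P, 6:t1, 8:t2, 15:tok, 16:tok, 17:tok, 18:tok, 19:tok, 20:tok, 21:tok
edges: (1,8,in); (2,8,in); (4,6,in); (6,2,out); (6,3,out); (15,3,on); (16,2,on); (17,3,on); (18,2,on); (19,3,on); (20,2,on); (21,3,on)


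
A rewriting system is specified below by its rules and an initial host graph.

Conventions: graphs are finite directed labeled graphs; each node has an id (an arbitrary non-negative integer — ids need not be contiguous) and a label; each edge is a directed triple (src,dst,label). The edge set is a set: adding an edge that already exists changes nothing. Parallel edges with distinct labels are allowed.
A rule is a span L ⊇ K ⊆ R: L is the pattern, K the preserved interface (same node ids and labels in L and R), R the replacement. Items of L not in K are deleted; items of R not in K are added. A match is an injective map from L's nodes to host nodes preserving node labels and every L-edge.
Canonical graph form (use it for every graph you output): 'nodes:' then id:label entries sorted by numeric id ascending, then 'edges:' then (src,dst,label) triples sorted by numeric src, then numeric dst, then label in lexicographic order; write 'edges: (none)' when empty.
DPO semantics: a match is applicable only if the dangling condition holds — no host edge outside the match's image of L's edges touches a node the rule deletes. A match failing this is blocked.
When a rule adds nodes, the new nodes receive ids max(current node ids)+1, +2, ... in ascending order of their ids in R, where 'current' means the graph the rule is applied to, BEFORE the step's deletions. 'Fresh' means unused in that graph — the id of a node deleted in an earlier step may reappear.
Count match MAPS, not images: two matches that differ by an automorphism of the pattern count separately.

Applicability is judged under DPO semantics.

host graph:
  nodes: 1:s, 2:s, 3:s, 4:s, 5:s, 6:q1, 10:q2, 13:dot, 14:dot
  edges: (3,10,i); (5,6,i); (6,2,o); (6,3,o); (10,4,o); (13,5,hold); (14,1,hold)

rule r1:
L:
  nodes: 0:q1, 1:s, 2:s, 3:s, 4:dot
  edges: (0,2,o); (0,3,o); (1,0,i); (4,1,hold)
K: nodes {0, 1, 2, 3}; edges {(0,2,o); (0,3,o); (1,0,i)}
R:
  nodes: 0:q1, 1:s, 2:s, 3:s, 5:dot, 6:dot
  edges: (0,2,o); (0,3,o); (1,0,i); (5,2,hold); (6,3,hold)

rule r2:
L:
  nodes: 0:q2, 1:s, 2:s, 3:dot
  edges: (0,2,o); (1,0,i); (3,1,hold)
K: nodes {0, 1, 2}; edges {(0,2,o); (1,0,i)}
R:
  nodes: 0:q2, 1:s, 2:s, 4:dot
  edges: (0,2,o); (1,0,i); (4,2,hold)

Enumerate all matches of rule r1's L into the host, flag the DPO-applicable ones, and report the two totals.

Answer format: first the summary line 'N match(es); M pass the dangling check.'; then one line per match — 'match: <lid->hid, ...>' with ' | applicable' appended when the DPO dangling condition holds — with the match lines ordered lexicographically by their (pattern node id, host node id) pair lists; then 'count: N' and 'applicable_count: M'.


2 match(es); 2 pass the dangling check.
match: 0->6, 1->5, 2->2, 3->3, 4->13 | applicable
match: 0->6, 1->5, 2->3, 3->2, 4->13 | applicable
count: 2
applicable_count: 2


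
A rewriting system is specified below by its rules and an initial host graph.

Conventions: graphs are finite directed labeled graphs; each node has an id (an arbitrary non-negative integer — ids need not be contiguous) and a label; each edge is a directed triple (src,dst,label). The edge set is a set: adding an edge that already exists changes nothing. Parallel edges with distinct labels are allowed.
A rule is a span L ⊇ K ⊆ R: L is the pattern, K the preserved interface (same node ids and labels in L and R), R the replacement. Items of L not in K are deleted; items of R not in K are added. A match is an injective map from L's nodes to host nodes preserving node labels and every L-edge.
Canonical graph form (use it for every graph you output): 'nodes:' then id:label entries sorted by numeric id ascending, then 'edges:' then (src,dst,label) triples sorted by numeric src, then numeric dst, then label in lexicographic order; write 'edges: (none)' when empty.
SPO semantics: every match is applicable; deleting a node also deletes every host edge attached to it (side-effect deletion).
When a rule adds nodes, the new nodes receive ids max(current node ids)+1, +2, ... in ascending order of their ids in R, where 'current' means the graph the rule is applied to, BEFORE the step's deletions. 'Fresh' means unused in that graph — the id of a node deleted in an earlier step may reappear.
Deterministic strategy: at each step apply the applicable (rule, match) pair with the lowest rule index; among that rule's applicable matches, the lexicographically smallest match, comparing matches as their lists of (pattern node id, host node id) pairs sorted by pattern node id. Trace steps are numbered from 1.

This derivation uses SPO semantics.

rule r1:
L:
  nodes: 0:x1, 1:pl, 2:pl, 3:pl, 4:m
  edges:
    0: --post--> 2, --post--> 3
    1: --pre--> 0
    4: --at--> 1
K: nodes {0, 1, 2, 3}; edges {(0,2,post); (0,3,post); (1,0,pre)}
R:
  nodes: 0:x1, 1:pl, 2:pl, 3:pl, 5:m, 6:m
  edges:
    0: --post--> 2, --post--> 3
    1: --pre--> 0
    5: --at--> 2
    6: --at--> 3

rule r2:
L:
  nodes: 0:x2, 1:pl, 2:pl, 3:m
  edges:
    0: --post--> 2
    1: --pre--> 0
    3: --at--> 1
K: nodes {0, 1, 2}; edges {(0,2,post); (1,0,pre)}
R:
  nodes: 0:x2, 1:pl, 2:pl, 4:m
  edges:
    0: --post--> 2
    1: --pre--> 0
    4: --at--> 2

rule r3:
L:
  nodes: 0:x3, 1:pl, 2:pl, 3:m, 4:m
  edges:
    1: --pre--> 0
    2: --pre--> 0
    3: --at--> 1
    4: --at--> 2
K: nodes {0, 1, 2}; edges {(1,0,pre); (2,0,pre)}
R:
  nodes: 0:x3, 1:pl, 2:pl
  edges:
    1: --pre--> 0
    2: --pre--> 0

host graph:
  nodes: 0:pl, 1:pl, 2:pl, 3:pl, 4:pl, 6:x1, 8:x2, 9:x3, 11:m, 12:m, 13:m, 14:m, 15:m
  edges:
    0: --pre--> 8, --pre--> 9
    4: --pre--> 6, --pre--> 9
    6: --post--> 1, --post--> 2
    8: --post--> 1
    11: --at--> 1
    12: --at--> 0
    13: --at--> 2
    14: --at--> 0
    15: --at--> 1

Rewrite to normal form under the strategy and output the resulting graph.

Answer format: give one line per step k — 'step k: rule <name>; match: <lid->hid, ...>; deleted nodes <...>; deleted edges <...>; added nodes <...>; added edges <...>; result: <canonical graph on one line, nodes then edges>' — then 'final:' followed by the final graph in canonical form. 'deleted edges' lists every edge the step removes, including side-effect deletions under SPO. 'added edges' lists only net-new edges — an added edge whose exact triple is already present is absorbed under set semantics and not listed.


step 1: rule r2; match: 0->8, 1->0, 2->1, 3->12; deleted nodes 12; deleted edges (12,0,at); added nodes 16; added edges (16,1,at); result: nodes: 0:pl, 1:pl, 2:pl, 3:pl, 4:pl, 6:x1, 8:x2, 9:x3, 11:m, 13:m, 14:m, 15:m, 16:m edges: (0,8,pre); (0,9,pre); (4,6,pre); (4,9,pre); (6,1,post); (6,2,post); (8,1,post); (11,1,at); (13,2,at); (14,0,at); (15,1,at); (16,1,at)
step 2: rule r2; match: 0->8, 1->0, 2->1, 3->14; deleted nodes 14; deleted edges (14,0,at); added nodes 17; added edges (17,1,at); result: nodes: 0:pl, 1:pl, 2:pl, 3:pl, 4:pl, 6:x1, 8:x2, 9:x3, 11:m, 13:m, 15:m, 16:m, 17:m edges: (0,8,pre); (0,9,pre); (4,6,pre); (4,9,pre); (6,1,post); (6,2,post); (8,1,post); (11,1,at); (13,2,at); (15,1,at); (16,1,at); (17,1,at)
final:
nodes: 0:pl, 1:pl, 2:pl, 3:pl, 4:pl, 6:x1, 8:x2, 9:x3, 11:m, 13:m, 15:m, 16:m, 17:m
edges: (0,8,pre); (0,9,pre); (4,6,pre); (4,9,pre); (6,1,post); (6,2,post); (8,1,post); (11,1,at); (13,2,at); (15,1,at); (16,1,at); (17,1,at)


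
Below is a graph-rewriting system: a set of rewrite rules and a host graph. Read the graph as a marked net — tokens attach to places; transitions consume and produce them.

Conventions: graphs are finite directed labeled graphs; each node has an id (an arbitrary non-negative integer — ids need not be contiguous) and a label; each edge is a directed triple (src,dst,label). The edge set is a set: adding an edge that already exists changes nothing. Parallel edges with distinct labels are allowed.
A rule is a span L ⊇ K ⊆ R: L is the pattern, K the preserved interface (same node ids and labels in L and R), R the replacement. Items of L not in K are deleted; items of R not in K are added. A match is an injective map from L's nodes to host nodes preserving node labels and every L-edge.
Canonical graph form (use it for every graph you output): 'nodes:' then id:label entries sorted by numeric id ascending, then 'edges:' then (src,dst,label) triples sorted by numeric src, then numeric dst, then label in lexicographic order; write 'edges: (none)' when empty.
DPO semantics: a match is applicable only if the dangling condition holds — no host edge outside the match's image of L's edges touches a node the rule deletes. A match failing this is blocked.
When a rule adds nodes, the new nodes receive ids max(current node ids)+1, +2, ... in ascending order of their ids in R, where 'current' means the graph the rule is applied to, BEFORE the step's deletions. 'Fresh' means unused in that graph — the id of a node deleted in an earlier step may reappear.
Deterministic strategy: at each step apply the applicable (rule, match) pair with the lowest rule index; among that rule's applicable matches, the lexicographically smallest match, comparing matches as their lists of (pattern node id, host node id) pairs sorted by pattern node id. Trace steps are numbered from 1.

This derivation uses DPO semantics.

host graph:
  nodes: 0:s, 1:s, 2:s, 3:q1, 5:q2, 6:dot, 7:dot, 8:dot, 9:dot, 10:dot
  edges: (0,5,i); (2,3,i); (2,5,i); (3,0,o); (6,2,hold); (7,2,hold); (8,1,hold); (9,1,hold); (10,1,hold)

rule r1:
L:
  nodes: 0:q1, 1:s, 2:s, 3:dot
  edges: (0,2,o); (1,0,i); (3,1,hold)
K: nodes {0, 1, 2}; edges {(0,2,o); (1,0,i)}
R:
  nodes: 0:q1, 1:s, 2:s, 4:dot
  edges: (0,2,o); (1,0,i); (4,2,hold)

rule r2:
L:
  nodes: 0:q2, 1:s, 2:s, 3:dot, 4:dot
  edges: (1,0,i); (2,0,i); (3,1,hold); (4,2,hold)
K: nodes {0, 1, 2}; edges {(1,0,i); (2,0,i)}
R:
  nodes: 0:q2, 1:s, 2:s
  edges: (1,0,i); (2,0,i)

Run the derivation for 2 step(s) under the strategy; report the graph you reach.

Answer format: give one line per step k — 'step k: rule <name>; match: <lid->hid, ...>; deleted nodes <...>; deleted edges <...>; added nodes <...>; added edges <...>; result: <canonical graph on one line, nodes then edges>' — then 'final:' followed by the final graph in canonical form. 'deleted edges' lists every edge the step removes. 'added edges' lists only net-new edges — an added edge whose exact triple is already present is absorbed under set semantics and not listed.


step 1: rule r1; match: 0->3, 1->2, 2->0, 3->6; deleted nodes 6; deleted edges (6,2,hold); added nodes 11; added edges (11,0,hold); result: nodes: 0:s, 1:s, 2:s, 3:q1, 5:q2, 7:dot, 8:dot, 9:dot, 10:dot, 11:dot edges: (0,5,i); (2,3,i); (2,5,i); (3,0,o); (7,2,hold); (8,1,hold); (9,1,hold); (10,1,hold); (11,0,hold)
step 2: rule r1; match: 0->3, 1->2, 2->0, 3->7; deleted nodes 7; deleted edges (7,2,hold); added nodes 12; added edges (12,0,hold); result: nodes: 0:s, 1:s, 2:s, 3:q1, 5:q2, 8:dot, 9:dot, 10:dot, 11:dot, 12:dot edges: (0,5,i); (2,3,i); (2,5,i); (3,0,o); (8,1,hold); (9,1,hold); (10,1,hold); (11,0,hold); (12,0,hold)
final:
nodes: 0:s, 1:s, 2:s, 3:q1, 5:q2, 8:dot, 9:dot, 10:dot, 11:dot, 12:dot
edges: (0,5,i); (2,3,i); (2,5,i); (3,0,o); (8,1,hold); (9,1,hold); (10,1,hold); (11,0,hold); (12,0,hold)


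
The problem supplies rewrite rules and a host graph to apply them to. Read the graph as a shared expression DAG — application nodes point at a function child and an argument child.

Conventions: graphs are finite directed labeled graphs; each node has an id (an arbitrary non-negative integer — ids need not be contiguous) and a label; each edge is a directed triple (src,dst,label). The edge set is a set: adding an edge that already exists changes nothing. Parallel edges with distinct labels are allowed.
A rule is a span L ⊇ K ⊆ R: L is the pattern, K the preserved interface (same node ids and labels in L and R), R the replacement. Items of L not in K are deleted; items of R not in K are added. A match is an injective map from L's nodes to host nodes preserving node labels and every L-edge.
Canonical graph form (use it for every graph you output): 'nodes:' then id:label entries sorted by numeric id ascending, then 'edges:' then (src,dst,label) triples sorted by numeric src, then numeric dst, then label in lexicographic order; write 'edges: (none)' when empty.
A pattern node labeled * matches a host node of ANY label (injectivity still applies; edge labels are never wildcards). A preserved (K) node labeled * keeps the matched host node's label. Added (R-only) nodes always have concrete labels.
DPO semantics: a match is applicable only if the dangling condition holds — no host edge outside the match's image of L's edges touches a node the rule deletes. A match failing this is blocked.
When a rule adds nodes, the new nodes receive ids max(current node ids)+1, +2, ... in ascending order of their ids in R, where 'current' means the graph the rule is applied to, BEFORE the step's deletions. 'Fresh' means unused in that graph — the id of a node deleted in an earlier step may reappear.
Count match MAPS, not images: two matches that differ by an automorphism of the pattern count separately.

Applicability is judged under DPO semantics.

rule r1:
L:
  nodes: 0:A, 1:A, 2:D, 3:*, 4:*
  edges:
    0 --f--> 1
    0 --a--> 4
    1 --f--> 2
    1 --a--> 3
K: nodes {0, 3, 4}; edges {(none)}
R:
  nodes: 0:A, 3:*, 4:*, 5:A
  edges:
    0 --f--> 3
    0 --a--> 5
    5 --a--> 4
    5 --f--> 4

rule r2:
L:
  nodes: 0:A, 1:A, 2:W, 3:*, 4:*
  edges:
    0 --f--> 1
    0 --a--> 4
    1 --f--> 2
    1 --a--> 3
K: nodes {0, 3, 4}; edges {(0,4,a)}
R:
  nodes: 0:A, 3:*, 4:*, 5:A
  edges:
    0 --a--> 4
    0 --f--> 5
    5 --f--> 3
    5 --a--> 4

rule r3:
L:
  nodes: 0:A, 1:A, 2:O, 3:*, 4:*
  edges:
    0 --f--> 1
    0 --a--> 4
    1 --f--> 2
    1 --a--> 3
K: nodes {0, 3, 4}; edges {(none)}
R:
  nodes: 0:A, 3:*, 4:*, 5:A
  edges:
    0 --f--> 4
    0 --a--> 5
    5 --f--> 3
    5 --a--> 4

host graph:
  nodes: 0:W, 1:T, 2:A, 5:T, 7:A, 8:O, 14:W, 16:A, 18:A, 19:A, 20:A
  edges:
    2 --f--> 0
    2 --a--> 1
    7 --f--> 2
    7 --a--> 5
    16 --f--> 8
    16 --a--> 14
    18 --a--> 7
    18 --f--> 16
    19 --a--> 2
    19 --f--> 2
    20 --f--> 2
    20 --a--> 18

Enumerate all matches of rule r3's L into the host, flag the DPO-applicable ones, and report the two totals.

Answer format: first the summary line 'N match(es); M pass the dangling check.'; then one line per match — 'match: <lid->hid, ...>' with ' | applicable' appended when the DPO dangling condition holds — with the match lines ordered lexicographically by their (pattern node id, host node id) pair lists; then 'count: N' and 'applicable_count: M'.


1 match(es); 1 pass the dangling check.
match: 0->18, 1->16, 2->8, 3->14, 4->7 | applicable
count: 1
applicable_count: 1


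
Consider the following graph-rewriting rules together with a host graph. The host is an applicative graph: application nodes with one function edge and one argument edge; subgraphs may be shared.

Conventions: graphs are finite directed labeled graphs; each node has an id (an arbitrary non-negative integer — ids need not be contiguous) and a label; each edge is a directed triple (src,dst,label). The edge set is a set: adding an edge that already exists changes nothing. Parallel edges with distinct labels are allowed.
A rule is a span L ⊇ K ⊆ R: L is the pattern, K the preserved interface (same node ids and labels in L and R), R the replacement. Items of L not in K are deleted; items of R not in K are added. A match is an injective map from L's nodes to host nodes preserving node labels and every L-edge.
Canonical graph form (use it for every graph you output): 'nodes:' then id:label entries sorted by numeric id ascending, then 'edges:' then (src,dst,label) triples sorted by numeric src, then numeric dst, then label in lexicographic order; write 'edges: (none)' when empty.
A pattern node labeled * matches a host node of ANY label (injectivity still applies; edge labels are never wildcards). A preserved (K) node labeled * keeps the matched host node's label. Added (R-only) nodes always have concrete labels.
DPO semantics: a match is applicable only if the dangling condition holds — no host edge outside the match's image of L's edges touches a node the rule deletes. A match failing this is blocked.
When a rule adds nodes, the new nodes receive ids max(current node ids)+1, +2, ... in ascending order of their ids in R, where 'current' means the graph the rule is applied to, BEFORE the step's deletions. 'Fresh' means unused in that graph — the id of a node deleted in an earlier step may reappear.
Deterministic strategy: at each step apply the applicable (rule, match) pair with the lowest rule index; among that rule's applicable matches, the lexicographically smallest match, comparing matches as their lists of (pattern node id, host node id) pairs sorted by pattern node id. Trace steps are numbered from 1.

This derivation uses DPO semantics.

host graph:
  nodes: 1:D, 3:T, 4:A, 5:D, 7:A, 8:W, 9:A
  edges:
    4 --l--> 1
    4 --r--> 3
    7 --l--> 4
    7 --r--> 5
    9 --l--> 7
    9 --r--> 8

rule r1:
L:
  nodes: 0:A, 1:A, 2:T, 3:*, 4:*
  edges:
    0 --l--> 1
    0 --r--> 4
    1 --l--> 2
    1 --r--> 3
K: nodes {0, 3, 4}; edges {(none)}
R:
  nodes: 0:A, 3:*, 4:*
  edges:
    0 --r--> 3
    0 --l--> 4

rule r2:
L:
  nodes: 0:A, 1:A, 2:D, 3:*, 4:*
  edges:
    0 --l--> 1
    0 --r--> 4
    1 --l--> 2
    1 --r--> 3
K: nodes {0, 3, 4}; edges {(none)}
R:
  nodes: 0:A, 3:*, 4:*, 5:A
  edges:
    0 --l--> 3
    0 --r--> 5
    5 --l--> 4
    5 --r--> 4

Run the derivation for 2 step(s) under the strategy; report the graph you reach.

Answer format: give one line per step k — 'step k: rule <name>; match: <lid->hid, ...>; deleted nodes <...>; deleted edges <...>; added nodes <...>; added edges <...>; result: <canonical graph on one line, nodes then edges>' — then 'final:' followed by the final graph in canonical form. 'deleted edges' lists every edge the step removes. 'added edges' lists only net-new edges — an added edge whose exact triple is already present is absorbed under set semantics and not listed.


step 1: rule r2; match: 0->7, 1->4, 2->1, 3->3, 4->5; deleted nodes 1, 4; deleted edges (4,1,l); (4,3,r); (7,4,l); (7,5,r); added nodes 10; added edges (7,3,l); (7,10,r); (10,5,l); (10,5,r); result: nodes: 3:T, 5:D, 7:A, 8:W, 9:A, 10:A edges: (7,3,l); (7,10,r); (9,7,l); (9,8,r); (10,5,l); (10,5,r)
step 2: rule r1; match: 0->9, 1->7, 2->3, 3->10, 4->8; deleted nodes 3, 7; deleted edges (7,3,l); (7,10,r); (9,7,l); (9,8,r); added nodes (none); added edges (9,8,l); (9,10,r); result: nodes: 5:D, 8:W, 9:A, 10:A edges: (9,8,l); (9,10,r); (10,5,l); (10,5,r)
final:
nodes: 5:D, 8:W, 9:A, 10:A
edges: (9,8,l); (9,10,r); (10,5,l); (10,5,r)
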